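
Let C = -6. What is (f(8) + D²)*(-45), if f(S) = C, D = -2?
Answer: 90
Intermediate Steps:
f(S) = -6
(f(8) + D²)*(-45) = (-6 + (-2)²)*(-45) = (-6 + 4)*(-45) = -2*(-45) = 90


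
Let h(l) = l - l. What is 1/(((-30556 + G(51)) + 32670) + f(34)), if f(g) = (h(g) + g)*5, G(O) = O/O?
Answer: 1/2285 ≈ 0.00043764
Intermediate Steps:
h(l) = 0
G(O) = 1
f(g) = 5*g (f(g) = (0 + g)*5 = g*5 = 5*g)
1/(((-30556 + G(51)) + 32670) + f(34)) = 1/(((-30556 + 1) + 32670) + 5*34) = 1/((-30555 + 32670) + 170) = 1/(2115 + 170) = 1/2285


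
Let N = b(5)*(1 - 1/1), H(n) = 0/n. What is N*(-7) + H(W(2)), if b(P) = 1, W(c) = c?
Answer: 0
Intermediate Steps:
H(n) = 0
N = 0 (N = 1*(1 - 1/1) = 1*(1 - 1*1) = 1*(1 - 1) = 1*0 = 0)
N*(-7) + H(W(2)) = 0*(-7) + 0 = 0 + 0 = 0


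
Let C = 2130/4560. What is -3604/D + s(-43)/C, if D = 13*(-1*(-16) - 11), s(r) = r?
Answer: -680724/4615 ≈ -147.50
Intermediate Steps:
C = 71/152 (C = 2130*(1/4560) = 71/152 ≈ 0.46711)
D = 65 (D = 13*(16 - 11) = 13*5 = 65)
-3604/D + s(-43)/C = -3604/65 - 43/71/152 = -3604*1/65 - 43*152/71 = -3604/65 - 6536/71 = -680724/4615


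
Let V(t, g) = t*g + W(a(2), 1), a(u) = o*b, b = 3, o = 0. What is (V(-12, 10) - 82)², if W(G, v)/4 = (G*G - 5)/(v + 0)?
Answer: 49284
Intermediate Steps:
a(u) = 0 (a(u) = 0*3 = 0)
W(G, v) = 4*(-5 + G²)/v (W(G, v) = 4*((G*G - 5)/(v + 0)) = 4*((G² - 5)/v) = 4*((-5 + G²)/v) = 4*(-5 + G²)/v)
V(t, g) = -20 + g*t (V(t, g) = t*g + 4*(-5 + 0²)/1 = g*t + 4*1*(-5 + 0) = g*t + 4*1*(-5) = g*t - 20 = -20 + g*t)
(V(-12, 10) - 82)² = ((-20 + 10*(-12)) - 82)² = ((-20 - 120) - 82)² = (-140 - 82)² = (-222)² = 49284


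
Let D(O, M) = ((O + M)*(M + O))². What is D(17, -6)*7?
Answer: 102487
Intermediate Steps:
D(O, M) = (M + O)⁴ (D(O, M) = ((M + O)*(M + O))² = ((M + O)²)² = (M + O)⁴)
D(17, -6)*7 = (-6 + 17)⁴*7 = 11⁴*7 = 14641*7 = 102487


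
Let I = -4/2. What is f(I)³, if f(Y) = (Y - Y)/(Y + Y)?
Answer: 0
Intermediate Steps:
I = -2 (I = -4*½ = -2)
f(Y) = 0 (f(Y) = 0/((2*Y)) = 0*(1/(2*Y)) = 0)
f(I)³ = 0³ = 0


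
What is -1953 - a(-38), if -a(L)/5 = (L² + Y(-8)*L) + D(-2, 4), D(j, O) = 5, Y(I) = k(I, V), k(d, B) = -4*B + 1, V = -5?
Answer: 1302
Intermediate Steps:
k(d, B) = 1 - 4*B
Y(I) = 21 (Y(I) = 1 - 4*(-5) = 1 + 20 = 21)
a(L) = -25 - 105*L - 5*L² (a(L) = -5*((L² + 21*L) + 5) = -5*(5 + L² + 21*L) = -25 - 105*L - 5*L²)
-1953 - a(-38) = -1953 - (-25 - 105*(-38) - 5*(-38)²) = -1953 - (-25 + 3990 - 5*1444) = -1953 - (-25 + 3990 - 7220) = -1953 - 1*(-3255) = -1953 + 3255 = 1302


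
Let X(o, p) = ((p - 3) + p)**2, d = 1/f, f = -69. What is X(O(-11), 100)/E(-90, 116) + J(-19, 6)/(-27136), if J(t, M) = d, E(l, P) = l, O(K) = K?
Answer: -12110891761/28085760 ≈ -431.21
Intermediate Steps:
d = -1/69 (d = 1/(-69) = -1/69 ≈ -0.014493)
J(t, M) = -1/69
X(o, p) = (-3 + 2*p)**2 (X(o, p) = ((-3 + p) + p)**2 = (-3 + 2*p)**2)
X(O(-11), 100)/E(-90, 116) + J(-19, 6)/(-27136) = (-3 + 2*100)**2/(-90) - 1/69/(-27136) = (-3 + 200)**2*(-1/90) - 1/69*(-1/27136) = 197**2*(-1/90) + 1/1872384 = 38809*(-1/90) + 1/1872384 = -38809/90 + 1/1872384 = -12110891761/28085760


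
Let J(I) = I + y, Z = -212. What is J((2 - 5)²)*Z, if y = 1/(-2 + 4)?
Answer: -2014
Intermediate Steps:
y = ½ (y = 1/2 = ½ ≈ 0.50000)
J(I) = ½ + I (J(I) = I + ½ = ½ + I)
J((2 - 5)²)*Z = (½ + (2 - 5)²)*(-212) = (½ + (-3)²)*(-212) = (½ + 9)*(-212) = (19/2)*(-212) = -2014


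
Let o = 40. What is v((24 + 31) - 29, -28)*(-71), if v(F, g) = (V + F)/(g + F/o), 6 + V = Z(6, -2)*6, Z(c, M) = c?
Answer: 79520/547 ≈ 145.37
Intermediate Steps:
V = 30 (V = -6 + 6*6 = -6 + 36 = 30)
v(F, g) = (30 + F)/(g + F/40)
v((24 + 31) - 29, -28)*(-71) = (40*(30 + ((24 + 31) - 29))/(((24 + 31) - 29) + 40*(-28)))*(-71) = (40*(30 + (55 - 29))/((55 - 29) - 1120))*(-71) = (40*(30 + 26)/(26 - 1120))*(-71) = (40*56/(-1094))*(-71) = (40*(-1/1094)*56)*(-71) = -1120/547*(-71) = 79520/547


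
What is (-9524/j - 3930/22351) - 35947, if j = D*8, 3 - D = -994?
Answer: -1602143139769/44567894 ≈ -35948.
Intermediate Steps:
D = 997 (D = 3 - 1*(-994) = 3 + 994 = 997)
j = 7976 (j = 997*8 = 7976)
(-9524/j - 3930/22351) - 35947 = (-9524/7976 - 3930/22351) - 35947 = (-9524*1/7976 - 3930*1/22351) - 35947 = (-2381/1994 - 3930/22351) - 35947 = -61054151/44567894 - 35947 = -1602143139769/44567894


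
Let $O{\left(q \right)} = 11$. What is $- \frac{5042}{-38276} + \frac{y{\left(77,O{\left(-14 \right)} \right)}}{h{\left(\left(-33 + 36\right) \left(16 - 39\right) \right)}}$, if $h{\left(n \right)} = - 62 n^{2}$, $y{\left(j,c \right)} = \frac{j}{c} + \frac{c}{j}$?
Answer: $\frac{372008561}{2824596558} \approx 0.1317$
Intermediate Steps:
$y{\left(j,c \right)} = \frac{c}{j} + \frac{j}{c}$
$- \frac{5042}{-38276} + \frac{y{\left(77,O{\left(-14 \right)} \right)}}{h{\left(\left(-33 + 36\right) \left(16 - 39\right) \right)}} = - \frac{5042}{-38276} + \frac{\frac{11}{77} + \frac{77}{11}}{\left(-62\right) \left(\left(-33 + 36\right) \left(16 - 39\right)\right)^{2}} = \left(-5042\right) \left(- \frac{1}{38276}\right) + \frac{11 \cdot \frac{1}{77} + 77 \cdot \frac{1}{11}}{\left(-62\right) \left(3 \left(-23\right)\right)^{2}} = \frac{2521}{19138} + \frac{\frac{1}{7} + 7}{\left(-62\right) \left(-69\right)^{2}} = \frac{2521}{19138} + \frac{50}{7 \left(\left(-62\right) 4761\right)} = \frac{2521}{19138} + \frac{50}{7 \left(-295182\right)} = \frac{2521}{19138} + \frac{50}{7} \left(- \frac{1}{295182}\right) = \frac{2521}{19138} - \frac{25}{1033137} = \frac{372008561}{2824596558}$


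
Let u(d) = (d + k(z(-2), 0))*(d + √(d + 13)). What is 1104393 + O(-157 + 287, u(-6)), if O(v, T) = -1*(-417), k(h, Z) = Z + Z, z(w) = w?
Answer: 1104810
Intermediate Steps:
k(h, Z) = 2*Z
u(d) = d*(d + √(13 + d)) (u(d) = (d + 2*0)*(d + √(d + 13)) = (d + 0)*(d + √(13 + d)) = d*(d + √(13 + d)))
O(v, T) = 417
1104393 + O(-157 + 287, u(-6)) = 1104393 + 417 = 1104810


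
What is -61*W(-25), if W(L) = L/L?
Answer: -61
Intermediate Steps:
W(L) = 1
-61*W(-25) = -61*1 = -61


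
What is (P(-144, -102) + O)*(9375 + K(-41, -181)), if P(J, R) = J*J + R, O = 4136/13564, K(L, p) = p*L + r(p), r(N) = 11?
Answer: 1176001386896/3391 ≈ 3.4680e+8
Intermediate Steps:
K(L, p) = 11 + L*p (K(L, p) = p*L + 11 = L*p + 11 = 11 + L*p)
O = 1034/3391 (O = 4136*(1/13564) = 1034/3391 ≈ 0.30492)
P(J, R) = R + J² (P(J, R) = J² + R = R + J²)
(P(-144, -102) + O)*(9375 + K(-41, -181)) = ((-102 + (-144)²) + 1034/3391)*(9375 + (11 - 41*(-181))) = ((-102 + 20736) + 1034/3391)*(9375 + (11 + 7421)) = (20634 + 1034/3391)*(9375 + 7432) = (69970928/3391)*16807 = 1176001386896/3391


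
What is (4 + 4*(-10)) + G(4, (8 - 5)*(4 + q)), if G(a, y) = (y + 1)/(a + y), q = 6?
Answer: -1193/34 ≈ -35.088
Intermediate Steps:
G(a, y) = (1 + y)/(a + y)
(4 + 4*(-10)) + G(4, (8 - 5)*(4 + q)) = (4 + 4*(-10)) + (1 + (8 - 5)*(4 + 6))/(4 + (8 - 5)*(4 + 6)) = (4 - 40) + (1 + 3*10)/(4 + 3*10) = -36 + (1 + 30)/(4 + 30) = -36 + 31/34 = -1193/34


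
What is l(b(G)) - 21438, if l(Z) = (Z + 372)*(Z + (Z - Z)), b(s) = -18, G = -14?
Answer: -27810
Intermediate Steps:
l(Z) = Z*(372 + Z) (l(Z) = (372 + Z)*(Z + 0) = (372 + Z)*Z = Z*(372 + Z))
l(b(G)) - 21438 = -18*(372 - 18) - 21438 = -18*354 - 21438 = -6372 - 21438 = -27810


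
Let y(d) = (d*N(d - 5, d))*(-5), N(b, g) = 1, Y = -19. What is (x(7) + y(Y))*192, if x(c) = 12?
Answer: 20544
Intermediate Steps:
y(d) = -5*d (y(d) = (d*1)*(-5) = d*(-5) = -5*d)
(x(7) + y(Y))*192 = (12 - 5*(-19))*192 = (12 + 95)*192 = 107*192 = 20544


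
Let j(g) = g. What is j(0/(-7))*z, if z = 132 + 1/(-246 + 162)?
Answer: 0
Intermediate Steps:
z = 11087/84 (z = 132 + 1/(-84) = 132 - 1/84 = 11087/84 ≈ 131.99)
j(0/(-7))*z = (0/(-7))*(11087/84) = (0*(-⅐))*(11087/84) = 0*(11087/84) = 0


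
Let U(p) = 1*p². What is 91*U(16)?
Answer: 23296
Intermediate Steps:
U(p) = p²
91*U(16) = 91*16² = 91*256 = 23296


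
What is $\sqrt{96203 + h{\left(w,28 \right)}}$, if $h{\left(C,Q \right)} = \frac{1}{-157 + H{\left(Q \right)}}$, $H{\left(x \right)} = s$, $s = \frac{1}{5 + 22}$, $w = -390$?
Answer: $\frac{\sqrt{1727867720306}}{4238} \approx 310.17$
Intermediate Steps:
$s = \frac{1}{27} \approx 0.037037$
$H{\left(x \right)} = \frac{1}{27}$
$h{\left(C,Q \right)} = - \frac{27}{4238}$ ($h{\left(C,Q \right)} = \frac{1}{-157 + \frac{1}{27}} = \frac{1}{- \frac{4238}{27}} = - \frac{27}{4238}$)
$\sqrt{96203 + h{\left(w,28 \right)}} = \sqrt{96203 - \frac{27}{4238}} = \sqrt{\frac{407708287}{4238}} = \frac{\sqrt{1727867720306}}{4238}$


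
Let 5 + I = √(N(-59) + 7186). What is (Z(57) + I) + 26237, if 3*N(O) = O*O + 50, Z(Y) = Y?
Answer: 26289 + √8363 ≈ 26380.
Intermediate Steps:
N(O) = 50/3 + O²/3 (N(O) = (O*O + 50)/3 = (O² + 50)/3 = (50 + O²)/3 = 50/3 + O²/3)
I = -5 + √8363 (I = -5 + √((50/3 + (⅓)*(-59)²) + 7186) = -5 + √((50/3 + (⅓)*3481) + 7186) = -5 + √((50/3 + 3481/3) + 7186) = -5 + √(1177 + 7186) = -5 + √8363 ≈ 86.449)
(Z(57) + I) + 26237 = (57 + (-5 + √8363)) + 26237 = (52 + √8363) + 26237 = 26289 + √8363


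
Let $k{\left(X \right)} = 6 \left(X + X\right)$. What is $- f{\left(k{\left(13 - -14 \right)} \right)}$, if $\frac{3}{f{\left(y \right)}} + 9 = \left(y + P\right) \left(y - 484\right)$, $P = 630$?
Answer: $\frac{1}{50883} \approx 1.9653 \cdot 10^{-5}$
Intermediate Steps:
$k{\left(X \right)} = 12 X$ ($k{\left(X \right)} = 6 \cdot 2 X = 12 X$)
$f{\left(y \right)} = \frac{3}{-9 + \left(-484 + y\right) \left(630 + y\right)}$ ($f{\left(y \right)} = \frac{3}{-9 + \left(y + 630\right) \left(y - 484\right)} = \frac{3}{-9 + \left(630 + y\right) \left(-484 + y\right)} = \frac{3}{-9 + \left(-484 + y\right) \left(630 + y\right)}$)
$- f{\left(k{\left(13 - -14 \right)} \right)} = - \frac{3}{-304929 + \left(12 \left(13 - -14\right)\right)^{2} + 146 \cdot 12 \left(13 - -14\right)} = - \frac{3}{-304929 + \left(12 \left(13 + 14\right)\right)^{2} + 146 \cdot 12 \left(13 + 14\right)} = - \frac{3}{-304929 + \left(12 \cdot 27\right)^{2} + 146 \cdot 12 \cdot 27} = - \frac{3}{-304929 + 324^{2} + 146 \cdot 324} = - \frac{3}{-304929 + 104976 + 47304} = - \frac{3}{-152649} = - \frac{3 \left(-1\right)}{152649} = \left(-1\right) \left(- \frac{1}{50883}\right) = \frac{1}{50883}$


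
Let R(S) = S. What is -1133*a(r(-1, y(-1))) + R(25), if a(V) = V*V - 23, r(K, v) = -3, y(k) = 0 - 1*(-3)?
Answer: 15887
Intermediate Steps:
y(k) = 3 (y(k) = 0 + 3 = 3)
a(V) = -23 + V² (a(V) = V² - 23 = -23 + V²)
-1133*a(r(-1, y(-1))) + R(25) = -1133*(-23 + (-3)²) + 25 = -1133*(-23 + 9) + 25 = -1133*(-14) + 25 = 15862 + 25 = 15887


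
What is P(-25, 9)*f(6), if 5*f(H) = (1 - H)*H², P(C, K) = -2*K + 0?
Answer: 648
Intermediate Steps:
P(C, K) = -2*K
f(H) = H²*(1 - H)/5 (f(H) = ((1 - H)*H²)/5 = (H²*(1 - H))/5 = H²*(1 - H)/5)
P(-25, 9)*f(6) = (-2*9)*((⅕)*6²*(1 - 1*6)) = -18*36*(1 - 6)/5 = -18*36*(-5)/5 = -18*(-36) = 648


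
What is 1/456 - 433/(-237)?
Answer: 21965/12008 ≈ 1.8292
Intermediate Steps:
1/456 - 433/(-237) = 1*(1/456) - 433*(-1/237) = 1/456 + 433/237 = 21965/12008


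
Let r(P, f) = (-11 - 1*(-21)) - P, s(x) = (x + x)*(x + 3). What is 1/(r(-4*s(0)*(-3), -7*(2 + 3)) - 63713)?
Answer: -1/63703 ≈ -1.5698e-5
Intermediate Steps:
s(x) = 2*x*(3 + x) (s(x) = (2*x)*(3 + x) = 2*x*(3 + x))
r(P, f) = 10 - P (r(P, f) = (-11 + 21) - P = 10 - P)
1/(r(-4*s(0)*(-3), -7*(2 + 3)) - 63713) = 1/((10 - (-8*0*(3 + 0))*(-3)) - 63713) = 1/((10 - (-8*0*3)*(-3)) - 63713) = 1/((10 - (-4*0)*(-3)) - 63713) = 1/((10 - 0*(-3)) - 63713) = 1/((10 - 1*0) - 63713) = 1/((10 + 0) - 63713) = 1/(10 - 63713) = 1/(-63703) = -1/63703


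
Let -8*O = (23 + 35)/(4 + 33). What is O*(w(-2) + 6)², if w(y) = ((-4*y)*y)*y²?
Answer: -24389/37 ≈ -659.16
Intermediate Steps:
O = -29/148 (O = -(23 + 35)/(8*(4 + 33)) = -29/(4*37) = -⅛*58/37 = -29/148 ≈ -0.19595)
w(y) = -4*y⁴ (w(y) = (-4*y²)*y² = -4*y⁴)
O*(w(-2) + 6)² = -29*(-4*(-2)⁴ + 6)²/148 = -29*(-4*16 + 6)²/148 = -29*(-64 + 6)²/148 = -29/148*(-58)² = -29/148*3364 = -24389/37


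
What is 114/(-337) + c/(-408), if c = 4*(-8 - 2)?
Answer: -4129/17187 ≈ -0.24024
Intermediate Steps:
c = -40 (c = 4*(-10) = -40)
114/(-337) + c/(-408) = 114/(-337) - 40/(-408) = 114*(-1/337) - 40*(-1/408) = -114/337 + 5/51 = -4129/17187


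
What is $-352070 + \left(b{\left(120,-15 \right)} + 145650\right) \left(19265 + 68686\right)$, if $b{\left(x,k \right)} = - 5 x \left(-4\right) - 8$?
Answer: $13020089872$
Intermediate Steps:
$b{\left(x,k \right)} = -8 + 20 x$ ($b{\left(x,k \right)} = - 5 \left(- 4 x\right) - 8 = 20 x - 8 = -8 + 20 x$)
$-352070 + \left(b{\left(120,-15 \right)} + 145650\right) \left(19265 + 68686\right) = -352070 + \left(\left(-8 + 20 \cdot 120\right) + 145650\right) \left(19265 + 68686\right) = -352070 + \left(\left(-8 + 2400\right) + 145650\right) 87951 = -352070 + \left(2392 + 145650\right) 87951 = -352070 + 148042 \cdot 87951 = -352070 + 13020441942 = 13020089872$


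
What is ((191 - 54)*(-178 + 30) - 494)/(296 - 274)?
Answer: -10385/11 ≈ -944.09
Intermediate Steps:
((191 - 54)*(-178 + 30) - 494)/(296 - 274) = (137*(-148) - 494)/22 = (-20276 - 494)*(1/22) = -20770*1/22 = -10385/11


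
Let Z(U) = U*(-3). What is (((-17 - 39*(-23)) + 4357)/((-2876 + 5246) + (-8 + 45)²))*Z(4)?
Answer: -62844/3739 ≈ -16.808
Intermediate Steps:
Z(U) = -3*U
(((-17 - 39*(-23)) + 4357)/((-2876 + 5246) + (-8 + 45)²))*Z(4) = (((-17 - 39*(-23)) + 4357)/((-2876 + 5246) + (-8 + 45)²))*(-3*4) = (((-17 + 897) + 4357)/(2370 + 37²))*(-12) = ((880 + 4357)/(2370 + 1369))*(-12) = (5237/3739)*(-12) = -62844/3739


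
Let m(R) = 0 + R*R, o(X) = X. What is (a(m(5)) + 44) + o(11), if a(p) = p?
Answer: 80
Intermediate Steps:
m(R) = R² (m(R) = 0 + R² = R²)
(a(m(5)) + 44) + o(11) = (5² + 44) + 11 = (25 + 44) + 11 = 69 + 11 = 80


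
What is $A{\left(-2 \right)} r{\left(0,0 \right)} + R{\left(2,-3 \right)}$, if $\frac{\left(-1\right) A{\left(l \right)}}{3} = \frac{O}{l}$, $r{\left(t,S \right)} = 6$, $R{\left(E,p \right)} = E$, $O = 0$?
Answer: $2$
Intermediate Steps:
$A{\left(l \right)} = 0$ ($A{\left(l \right)} = - 3 \frac{0}{l} = \left(-3\right) 0 = 0$)
$A{\left(-2 \right)} r{\left(0,0 \right)} + R{\left(2,-3 \right)} = 0 \cdot 6 + 2 = 0 + 2 = 2$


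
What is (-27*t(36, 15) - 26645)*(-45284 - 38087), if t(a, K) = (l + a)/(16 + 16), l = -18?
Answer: 35562983873/16 ≈ 2.2227e+9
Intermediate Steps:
t(a, K) = -9/16 + a/32 (t(a, K) = (-18 + a)/(16 + 16) = (-18 + a)/32 = (-18 + a)*(1/32) = -9/16 + a/32)
(-27*t(36, 15) - 26645)*(-45284 - 38087) = (-27*(-9/16 + (1/32)*36) - 26645)*(-45284 - 38087) = (-27*(-9/16 + 9/8) - 26645)*(-83371) = (-27*9/16 - 26645)*(-83371) = (-243/16 - 26645)*(-83371) = -426563/16*(-83371) = 35562983873/16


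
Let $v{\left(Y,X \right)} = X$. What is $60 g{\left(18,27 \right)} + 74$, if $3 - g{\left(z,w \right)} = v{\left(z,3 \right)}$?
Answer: $74$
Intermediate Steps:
$g{\left(z,w \right)} = 0$ ($g{\left(z,w \right)} = 3 - 3 = 0$)
$60 g{\left(18,27 \right)} + 74 = 60 \cdot 0 + 74 = 0 + 74 = 74$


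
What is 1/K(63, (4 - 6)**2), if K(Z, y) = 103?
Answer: 1/103 ≈ 0.0097087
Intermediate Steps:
1/K(63, (4 - 6)**2) = 1/103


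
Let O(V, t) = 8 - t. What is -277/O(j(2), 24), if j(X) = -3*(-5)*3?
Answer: 277/16 ≈ 17.313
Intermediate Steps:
j(X) = 45 (j(X) = 15*3 = 45)
-277/O(j(2), 24) = -277/(8 - 1*24) = -277/(8 - 24) = -277/(-16) = -277*(-1/16) = 277/16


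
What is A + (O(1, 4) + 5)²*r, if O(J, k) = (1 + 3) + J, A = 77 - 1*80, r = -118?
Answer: -11803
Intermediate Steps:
A = -3 (A = 77 - 80 = -3)
O(J, k) = 4 + J
A + (O(1, 4) + 5)²*r = -3 + ((4 + 1) + 5)²*(-118) = -3 + (5 + 5)²*(-118) = -3 + 10²*(-118) = -3 + 100*(-118) = -3 - 11800 = -11803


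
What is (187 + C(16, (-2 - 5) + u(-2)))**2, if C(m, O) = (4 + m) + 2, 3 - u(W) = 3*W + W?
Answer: 43681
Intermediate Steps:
u(W) = 3 - 4*W (u(W) = 3 - (3*W + W) = 3 - 4*W)
C(m, O) = 6 + m
(187 + C(16, (-2 - 5) + u(-2)))**2 = (187 + (6 + 16))**2 = (187 + 22)**2 = 209**2 = 43681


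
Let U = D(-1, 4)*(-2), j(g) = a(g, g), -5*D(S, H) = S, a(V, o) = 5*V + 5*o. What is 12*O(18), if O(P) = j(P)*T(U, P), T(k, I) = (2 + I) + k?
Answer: 42336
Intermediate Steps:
D(S, H) = -S/5
j(g) = 10*g (j(g) = 5*g + 5*g = 10*g)
U = -⅖ (U = -⅕*(-1)*(-2) = (⅕)*(-2) = -⅖ ≈ -0.40000)
T(k, I) = 2 + I + k
O(P) = 10*P*(8/5 + P) (O(P) = (10*P)*(2 + P - ⅖) = (10*P)*(8/5 + P) = 10*P*(8/5 + P))
12*O(18) = 12*(2*18*(8 + 5*18)) = 12*(2*18*(8 + 90)) = 12*(2*18*98) = 12*3528 = 42336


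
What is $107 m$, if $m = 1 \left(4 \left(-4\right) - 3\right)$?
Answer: $-2033$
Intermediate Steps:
$m = -19$ ($m = 1 \left(-16 - 3\right) = 1 \left(-19\right) = -19$)
$107 m = 107 \left(-19\right) = -2033$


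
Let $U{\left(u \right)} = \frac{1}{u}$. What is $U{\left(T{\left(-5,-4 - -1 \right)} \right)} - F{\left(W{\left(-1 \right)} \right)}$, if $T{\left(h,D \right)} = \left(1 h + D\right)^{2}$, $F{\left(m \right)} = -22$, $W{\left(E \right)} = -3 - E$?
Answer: $\frac{1409}{64} \approx 22.016$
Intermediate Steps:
$T{\left(h,D \right)} = \left(D + h\right)^{2}$ ($T{\left(h,D \right)} = \left(h + D\right)^{2} = \left(D + h\right)^{2}$)
$U{\left(T{\left(-5,-4 - -1 \right)} \right)} - F{\left(W{\left(-1 \right)} \right)} = \frac{1}{\left(\left(-4 - -1\right) - 5\right)^{2}} - -22 = \frac{1}{\left(\left(-4 + 1\right) - 5\right)^{2}} + 22 = \frac{1}{\left(-3 - 5\right)^{2}} + 22 = \frac{1}{\left(-8\right)^{2}} + 22 = \frac{1}{64} + 22 = \frac{1409}{64}$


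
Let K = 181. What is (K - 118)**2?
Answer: 3969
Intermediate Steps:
(K - 118)**2 = (181 - 118)**2 = 63**2 = 3969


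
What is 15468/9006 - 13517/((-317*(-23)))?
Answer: -1492819/10943791 ≈ -0.13641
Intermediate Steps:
15468/9006 - 13517/((-317*(-23))) = 15468*(1/9006) - 13517/7291 = 2578/1501 - 13517*1/7291 = 2578/1501 - 13517/7291 = -1492819/10943791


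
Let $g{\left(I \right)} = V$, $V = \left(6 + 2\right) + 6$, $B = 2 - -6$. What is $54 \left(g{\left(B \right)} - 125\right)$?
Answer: $-5994$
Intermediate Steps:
$B = 8$ ($B = 2 + 6 = 8$)
$V = 14$ ($V = 8 + 6 = 14$)
$g{\left(I \right)} = 14$
$54 \left(g{\left(B \right)} - 125\right) = 54 \left(14 - 125\right) = 54 \left(-111\right) = -5994$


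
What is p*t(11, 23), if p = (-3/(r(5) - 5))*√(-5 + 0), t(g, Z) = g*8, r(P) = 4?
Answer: 264*I*√5 ≈ 590.32*I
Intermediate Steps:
t(g, Z) = 8*g
p = 3*I*√5 (p = (-3/(4 - 5))*√(-5 + 0) = (-3/(-1))*√(-5) = (-1*(-3))*(I*√5) = 3*(I*√5) = 3*I*√5 ≈ 6.7082*I)
p*t(11, 23) = (3*I*√5)*(8*11) = (3*I*√5)*88 = 264*I*√5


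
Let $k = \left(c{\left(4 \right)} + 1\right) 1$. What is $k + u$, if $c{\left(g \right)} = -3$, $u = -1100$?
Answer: $-1102$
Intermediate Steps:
$k = -2$ ($k = \left(-3 + 1\right) 1 = \left(-2\right) 1 = -2$)
$k + u = -2 - 1100 = -1102$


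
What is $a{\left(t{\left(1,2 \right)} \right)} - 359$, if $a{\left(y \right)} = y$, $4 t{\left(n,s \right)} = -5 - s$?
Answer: $- \frac{1443}{4} \approx -360.75$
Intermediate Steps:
$t{\left(n,s \right)} = - \frac{5}{4} - \frac{s}{4}$ ($t{\left(n,s \right)} = \frac{-5 - s}{4} = - \frac{5}{4} - \frac{s}{4}$)
$a{\left(t{\left(1,2 \right)} \right)} - 359 = \left(- \frac{5}{4} - \frac{1}{2}\right) - 359 = - \frac{7}{4} - 359 = - \frac{1443}{4}$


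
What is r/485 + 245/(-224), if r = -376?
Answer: -29007/15520 ≈ -1.8690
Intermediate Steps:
r/485 + 245/(-224) = -376/485 + 245/(-224) = -376*1/485 + 245*(-1/224) = -376/485 - 35/32 = -29007/15520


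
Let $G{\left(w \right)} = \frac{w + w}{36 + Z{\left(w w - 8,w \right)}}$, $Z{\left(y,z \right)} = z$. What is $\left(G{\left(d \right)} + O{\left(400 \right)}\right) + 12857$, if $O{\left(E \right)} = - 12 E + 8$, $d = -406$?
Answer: $\frac{1492431}{185} \approx 8067.2$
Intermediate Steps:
$O{\left(E \right)} = 8 - 12 E$
$G{\left(w \right)} = \frac{2 w}{36 + w}$ ($G{\left(w \right)} = \frac{w + w}{36 + w} = \frac{2 w}{36 + w}$)
$\left(G{\left(d \right)} + O{\left(400 \right)}\right) + 12857 = \left(2 \left(-406\right) \frac{1}{36 - 406} + \left(8 - 4800\right)\right) + 12857 = \left(2 \left(-406\right) \frac{1}{-370} + \left(8 - 4800\right)\right) + 12857 = \left(2 \left(-406\right) \left(- \frac{1}{370}\right) - 4792\right) + 12857 = \left(\frac{406}{185} - 4792\right) + 12857 = - \frac{886114}{185} + 12857 = \frac{1492431}{185}$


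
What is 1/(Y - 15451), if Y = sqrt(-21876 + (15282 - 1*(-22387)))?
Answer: -15451/238717608 - sqrt(15793)/238717608 ≈ -6.5251e-5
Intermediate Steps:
Y = sqrt(15793) (Y = sqrt(-21876 + (15282 + 22387)) = sqrt(-21876 + 37669) = sqrt(15793) ≈ 125.67)
1/(Y - 15451) = 1/(sqrt(15793) - 15451) = 1/(-15451 + sqrt(15793))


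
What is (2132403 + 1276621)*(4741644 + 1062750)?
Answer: 19787318451456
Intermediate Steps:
(2132403 + 1276621)*(4741644 + 1062750) = 3409024*5804394 = 19787318451456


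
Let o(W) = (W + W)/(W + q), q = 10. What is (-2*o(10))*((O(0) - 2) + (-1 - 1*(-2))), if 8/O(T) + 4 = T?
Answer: 6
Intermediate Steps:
O(T) = 8/(-4 + T)
o(W) = 2*W/(10 + W) (o(W) = (W + W)/(W + 10) = (2*W)/(10 + W) = 2*W/(10 + W))
(-2*o(10))*((O(0) - 2) + (-1 - 1*(-2))) = (-4*10/(10 + 10))*((8/(-4 + 0) - 2) + (-1 - 1*(-2))) = (-4*10/20)*((8/(-4) - 2) + (-1 + 2)) = (-4*10/20)*((8*(-¼) - 2) + 1) = (-2*1)*((-2 - 2) + 1) = -2*(-4 + 1) = -2*(-3) = 6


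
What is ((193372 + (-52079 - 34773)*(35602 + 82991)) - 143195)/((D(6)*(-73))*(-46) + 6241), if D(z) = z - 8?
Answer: 10299989059/475 ≈ 2.1684e+7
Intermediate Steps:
D(z) = -8 + z
((193372 + (-52079 - 34773)*(35602 + 82991)) - 143195)/((D(6)*(-73))*(-46) + 6241) = ((193372 + (-52079 - 34773)*(35602 + 82991)) - 143195)/(((-8 + 6)*(-73))*(-46) + 6241) = ((193372 - 86852*118593) - 143195)/(-2*(-73)*(-46) + 6241) = ((193372 - 10300039236) - 143195)/(146*(-46) + 6241) = (-10299845864 - 143195)/(-6716 + 6241) = -10299989059/(-475) = -10299989059*(-1/475) = 10299989059/475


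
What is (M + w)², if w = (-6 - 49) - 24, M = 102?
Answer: 529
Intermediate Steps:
w = -79 (w = -55 - 24 = -79)
(M + w)² = (102 - 79)² = 23² = 529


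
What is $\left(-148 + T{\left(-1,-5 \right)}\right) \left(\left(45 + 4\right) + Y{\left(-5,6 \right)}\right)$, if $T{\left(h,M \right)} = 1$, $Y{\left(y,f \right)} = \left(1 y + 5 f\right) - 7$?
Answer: $-9849$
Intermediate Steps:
$Y{\left(y,f \right)} = -7 + y + 5 f$ ($Y{\left(y,f \right)} = \left(y + 5 f\right) - 7 = -7 + y + 5 f$)
$\left(-148 + T{\left(-1,-5 \right)}\right) \left(\left(45 + 4\right) + Y{\left(-5,6 \right)}\right) = \left(-148 + 1\right) \left(\left(45 + 4\right) - -18\right) = - 147 \left(49 - -18\right) = - 147 \left(49 + 18\right) = \left(-147\right) 67 = -9849$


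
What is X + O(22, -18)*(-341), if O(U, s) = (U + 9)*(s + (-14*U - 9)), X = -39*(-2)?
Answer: 3541363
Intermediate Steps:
X = 78
O(U, s) = (9 + U)*(-9 + s - 14*U) (O(U, s) = (9 + U)*(s + (-9 - 14*U)) = (9 + U)*(-9 + s - 14*U))
X + O(22, -18)*(-341) = 78 + (-81 - 135*22 - 14*22**2 + 9*(-18) + 22*(-18))*(-341) = 78 + (-81 - 2970 - 14*484 - 162 - 396)*(-341) = 78 + (-81 - 2970 - 6776 - 162 - 396)*(-341) = 78 - 10385*(-341) = 78 + 3541285 = 3541363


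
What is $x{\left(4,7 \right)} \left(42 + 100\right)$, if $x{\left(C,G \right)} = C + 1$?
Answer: $710$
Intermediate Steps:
$x{\left(C,G \right)} = 1 + C$
$x{\left(4,7 \right)} \left(42 + 100\right) = \left(1 + 4\right) \left(42 + 100\right) = 5 \cdot 142 = 710$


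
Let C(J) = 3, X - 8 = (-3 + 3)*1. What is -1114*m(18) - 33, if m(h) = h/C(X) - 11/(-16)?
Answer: -59863/8 ≈ -7482.9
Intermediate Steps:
X = 8 (X = 8 + (-3 + 3)*1 = 8 + 0*1 = 8 + 0 = 8)
m(h) = 11/16 + h/3 (m(h) = h/3 - 11/(-16) = h*(⅓) - 11*(-1/16) = h/3 + 11/16 = 11/16 + h/3)
-1114*m(18) - 33 = -1114*(11/16 + (⅓)*18) - 33 = -1114*(11/16 + 6) - 33 = -1114*107/16 - 33 = -59599/8 - 33 = -59863/8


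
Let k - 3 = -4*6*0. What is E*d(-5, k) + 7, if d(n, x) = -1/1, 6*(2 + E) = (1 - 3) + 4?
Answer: 26/3 ≈ 8.6667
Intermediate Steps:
k = 3 (k = 3 - 4*6*0 = 3 - 24*0 = 3 + 0 = 3)
E = -5/3 (E = -2 + ((1 - 3) + 4)/6 = -2 + (-2 + 4)/6 = -2 + (⅙)*2 = -2 + ⅓ = -5/3 ≈ -1.6667)
d(n, x) = -1 (d(n, x) = -1*1 = -1)
E*d(-5, k) + 7 = -5/3*(-1) + 7 = 5/3 + 7 = 26/3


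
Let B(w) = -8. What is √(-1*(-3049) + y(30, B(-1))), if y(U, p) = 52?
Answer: √3101 ≈ 55.687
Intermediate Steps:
√(-1*(-3049) + y(30, B(-1))) = √(-1*(-3049) + 52) = √(3049 + 52) = √3101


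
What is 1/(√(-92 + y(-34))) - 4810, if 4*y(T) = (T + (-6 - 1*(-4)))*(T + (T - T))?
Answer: -4810 + √214/214 ≈ -4809.9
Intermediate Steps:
y(T) = T*(-2 + T)/4 (y(T) = ((T + (-6 - 1*(-4)))*(T + (T - T)))/4 = ((T + (-6 + 4))*(T + 0))/4 = ((T - 2)*T)/4 = ((-2 + T)*T)/4 = (T*(-2 + T))/4 = T*(-2 + T)/4)
1/(√(-92 + y(-34))) - 4810 = 1/(√(-92 + (¼)*(-34)*(-2 - 34))) - 4810 = 1/(√(-92 + (¼)*(-34)*(-36))) - 4810 = 1/(√(-92 + 306)) - 4810 = 1/(√214) - 4810 = √214/214 - 4810 = -4810 + √214/214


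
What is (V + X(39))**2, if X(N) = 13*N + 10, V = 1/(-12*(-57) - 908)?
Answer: 13411261249/50176 ≈ 2.6728e+5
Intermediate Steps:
V = -1/224 (V = 1/(684 - 908) = 1/(-224) = -1/224 ≈ -0.0044643)
X(N) = 10 + 13*N
(V + X(39))**2 = (-1/224 + (10 + 13*39))**2 = (-1/224 + (10 + 507))**2 = (-1/224 + 517)**2 = (115807/224)**2 = 13411261249/50176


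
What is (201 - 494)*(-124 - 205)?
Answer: 96397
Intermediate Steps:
(201 - 494)*(-124 - 205) = -293*(-329) = 96397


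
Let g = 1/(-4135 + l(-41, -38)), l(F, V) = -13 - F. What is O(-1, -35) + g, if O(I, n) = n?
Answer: -143746/4107 ≈ -35.000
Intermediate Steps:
g = -1/4107 (g = 1/(-4135 + (-13 - 1*(-41))) = 1/(-4135 + (-13 + 41)) = 1/(-4135 + 28) = 1/(-4107) = -1/4107 ≈ -0.00024349)
O(-1, -35) + g = -35 - 1/4107 = -143746/4107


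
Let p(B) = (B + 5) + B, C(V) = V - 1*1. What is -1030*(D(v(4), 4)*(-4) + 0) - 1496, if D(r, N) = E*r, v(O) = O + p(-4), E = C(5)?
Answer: 14984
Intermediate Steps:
C(V) = -1 + V (C(V) = V - 1 = -1 + V)
E = 4 (E = -1 + 5 = 4)
p(B) = 5 + 2*B (p(B) = (5 + B) + B = 5 + 2*B)
v(O) = -3 + O (v(O) = O + (5 + 2*(-4)) = O + (5 - 8) = O - 3 = -3 + O)
D(r, N) = 4*r
-1030*(D(v(4), 4)*(-4) + 0) - 1496 = -1030*((4*(-3 + 4))*(-4) + 0) - 1496 = -1030*((4*1)*(-4) + 0) - 1496 = -1030*(4*(-4) + 0) - 1496 = -1030*(-16 + 0) - 1496 = -1030*(-16) - 1496 = 16480 - 1496 = 14984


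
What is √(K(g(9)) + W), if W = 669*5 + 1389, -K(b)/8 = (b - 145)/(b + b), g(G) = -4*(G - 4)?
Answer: √4701 ≈ 68.564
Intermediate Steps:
g(G) = 16 - 4*G (g(G) = -4*(-4 + G) = 16 - 4*G)
K(b) = -4*(-145 + b)/b (K(b) = -8*(b - 145)/(b + b) = -8*(-145 + b)/(2*b) = -8*(-145 + b)*1/(2*b) = -4*(-145 + b)/b)
W = 4734 (W = 3345 + 1389 = 4734)
√(K(g(9)) + W) = √((-4 + 580/(16 - 4*9)) + 4734) = √((-4 + 580/(16 - 36)) + 4734) = √((-4 + 580/(-20)) + 4734) = √((-4 + 580*(-1/20)) + 4734) = √((-4 - 29) + 4734) = √(-33 + 4734) = √4701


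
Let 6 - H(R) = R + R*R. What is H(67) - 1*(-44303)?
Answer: 39753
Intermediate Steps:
H(R) = 6 - R - R**2 (H(R) = 6 - (R + R*R) = 6 - (R + R**2) = 6 + (-R - R**2) = 6 - R - R**2)
H(67) - 1*(-44303) = (6 - 1*67 - 1*67**2) - 1*(-44303) = (6 - 67 - 1*4489) + 44303 = (6 - 67 - 4489) + 44303 = -4550 + 44303 = 39753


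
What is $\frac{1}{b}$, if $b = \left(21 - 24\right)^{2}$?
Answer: $\frac{1}{9} \approx 0.11111$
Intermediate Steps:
$b = 9$ ($b = \left(-3\right)^{2} = 9$)
$\frac{1}{b} = \frac{1}{9}$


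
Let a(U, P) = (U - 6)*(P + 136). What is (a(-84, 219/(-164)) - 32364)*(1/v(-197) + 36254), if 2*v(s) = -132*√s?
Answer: -66121368471/41 - 1215891*I*√197/355388 ≈ -1.6127e+9 - 48.02*I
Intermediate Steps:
a(U, P) = (-6 + U)*(136 + P)
v(s) = -66*√s (v(s) = (-132*√s)/2 = -66*√s)
(a(-84, 219/(-164)) - 32364)*(1/v(-197) + 36254) = ((-816 - 1314/(-164) + 136*(-84) + (219/(-164))*(-84)) - 32364)*(1/(-66*I*√197) + 36254) = ((-816 - 1314*(-1)/164 - 11424 + (219*(-1/164))*(-84)) - 32364)*(1/(-66*I*√197) + 36254) = ((-816 - 6*(-219/164) - 11424 - 219/164*(-84)) - 32364)*(1/(-66*I*√197) + 36254) = ((-816 + 657/82 - 11424 + 4599/41) - 32364)*(I*√197/13002 + 36254) = (-993825/82 - 32364)*(36254 + I*√197/13002) = -3647673*(36254 + I*√197/13002)/82 = -66121368471/41 - 1215891*I*√197/355388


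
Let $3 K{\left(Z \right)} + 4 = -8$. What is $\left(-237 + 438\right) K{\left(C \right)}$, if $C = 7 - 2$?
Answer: $-804$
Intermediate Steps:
$C = 5$ ($C = 7 - 2 = 5$)
$K{\left(Z \right)} = -4$ ($K{\left(Z \right)} = - \frac{4}{3} + \frac{1}{3} \left(-8\right) = - \frac{4}{3} - \frac{8}{3} = -4$)
$\left(-237 + 438\right) K{\left(C \right)} = \left(-237 + 438\right) \left(-4\right) = 201 \left(-4\right) = -804$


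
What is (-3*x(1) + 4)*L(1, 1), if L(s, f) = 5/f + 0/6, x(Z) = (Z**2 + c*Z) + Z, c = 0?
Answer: -10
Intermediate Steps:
x(Z) = Z + Z**2 (x(Z) = (Z**2 + 0*Z) + Z = (Z**2 + 0) + Z = Z**2 + Z = Z + Z**2)
L(s, f) = 5/f (L(s, f) = 5/f + 0*(1/6) = 5/f + 0 = 5/f)
(-3*x(1) + 4)*L(1, 1) = (-3*(1 + 1) + 4)*(5/1) = (-3*2 + 4)*(5*1) = (-3*2 + 4)*5 = (-6 + 4)*5 = -2*5 = -10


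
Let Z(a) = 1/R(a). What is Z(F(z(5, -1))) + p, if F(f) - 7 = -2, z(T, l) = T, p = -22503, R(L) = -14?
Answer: -315043/14 ≈ -22503.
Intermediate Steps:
F(f) = 5 (F(f) = 7 - 2 = 5)
Z(a) = -1/14 (Z(a) = 1/(-14) = -1/14)
Z(F(z(5, -1))) + p = -1/14 - 22503 = -315043/14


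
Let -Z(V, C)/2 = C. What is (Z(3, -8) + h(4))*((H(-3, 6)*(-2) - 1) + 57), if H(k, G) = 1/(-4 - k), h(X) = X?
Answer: 1160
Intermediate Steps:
Z(V, C) = -2*C
(Z(3, -8) + h(4))*((H(-3, 6)*(-2) - 1) + 57) = (-2*(-8) + 4)*((-1/(4 - 3)*(-2) - 1) + 57) = (16 + 4)*((-1/1*(-2) - 1) + 57) = 20*((-1*1*(-2) - 1) + 57) = 20*((-1*(-2) - 1) + 57) = 20*((2 - 1) + 57) = 20*(1 + 57) = 20*58 = 1160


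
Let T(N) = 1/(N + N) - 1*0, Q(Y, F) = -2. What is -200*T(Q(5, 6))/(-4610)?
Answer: -5/461 ≈ -0.010846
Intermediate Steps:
T(N) = 1/(2*N) (T(N) = 1/(2*N) + 0 = 1/(2*N))
-200*T(Q(5, 6))/(-4610) = -100/(-2)/(-4610) = -100*(-1)/2*(-1/4610) = -200*(-¼)*(-1/4610) = 50*(-1/4610) = -5/461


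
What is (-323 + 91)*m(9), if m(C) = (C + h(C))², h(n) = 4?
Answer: -39208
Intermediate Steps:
m(C) = (4 + C)² (m(C) = (C + 4)² = (4 + C)²)
(-323 + 91)*m(9) = (-323 + 91)*(4 + 9)² = -232*13² = -232*169 = -39208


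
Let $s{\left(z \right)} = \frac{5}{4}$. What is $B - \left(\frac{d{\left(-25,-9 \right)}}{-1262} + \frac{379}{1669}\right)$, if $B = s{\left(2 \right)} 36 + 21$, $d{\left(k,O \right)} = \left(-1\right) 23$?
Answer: $\frac{138497663}{2106278} \approx 65.755$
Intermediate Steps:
$d{\left(k,O \right)} = -23$
$s{\left(z \right)} = \frac{5}{4}$ ($s{\left(z \right)} = 5 \cdot \frac{1}{4} = \frac{5}{4}$)
$B = 66$ ($B = \frac{5}{4} \cdot 36 + 21 = 45 + 21 = 66$)
$B - \left(\frac{d{\left(-25,-9 \right)}}{-1262} + \frac{379}{1669}\right) = 66 - \left(- \frac{23}{-1262} + \frac{379}{1669}\right) = 66 - \left(\left(-23\right) \left(- \frac{1}{1262}\right) + 379 \cdot \frac{1}{1669}\right) = 66 - \left(\frac{23}{1262} + \frac{379}{1669}\right) = 66 - \frac{516685}{2106278} = \frac{138497663}{2106278}$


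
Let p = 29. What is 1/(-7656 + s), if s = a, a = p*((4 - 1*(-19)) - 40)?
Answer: -1/8149 ≈ -0.00012271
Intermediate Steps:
a = -493 (a = 29*((4 - 1*(-19)) - 40) = 29*((4 + 19) - 40) = 29*(23 - 40) = 29*(-17) = -493)
s = -493
1/(-7656 + s) = 1/(-7656 - 493) = 1/(-8149) = -1/8149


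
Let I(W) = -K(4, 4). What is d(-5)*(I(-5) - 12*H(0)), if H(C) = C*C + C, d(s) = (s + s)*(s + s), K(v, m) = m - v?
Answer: 0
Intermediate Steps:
d(s) = 4*s² (d(s) = (2*s)*(2*s) = 4*s²)
H(C) = C + C² (H(C) = C² + C = C + C²)
I(W) = 0 (I(W) = -(4 - 1*4) = -(4 - 4) = -1*0 = 0)
d(-5)*(I(-5) - 12*H(0)) = (4*(-5)²)*(0 - 0*(1 + 0)) = (4*25)*(0 - 0) = 100*(0 - 12*0) = 100*(0 + 0) = 100*0 = 0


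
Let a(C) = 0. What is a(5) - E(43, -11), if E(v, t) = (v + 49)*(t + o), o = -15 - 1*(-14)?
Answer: 1104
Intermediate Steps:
o = -1 (o = -15 + 14 = -1)
E(v, t) = (-1 + t)*(49 + v) (E(v, t) = (v + 49)*(t - 1) = (49 + v)*(-1 + t) = (-1 + t)*(49 + v))
a(5) - E(43, -11) = 0 - (-49 - 1*43 + 49*(-11) - 11*43) = 0 - (-49 - 43 - 539 - 473) = 0 - 1*(-1104) = 0 + 1104 = 1104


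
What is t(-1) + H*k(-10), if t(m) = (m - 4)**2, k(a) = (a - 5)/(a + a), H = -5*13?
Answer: -95/4 ≈ -23.750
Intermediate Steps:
H = -65
k(a) = (-5 + a)/(2*a) (k(a) = (-5 + a)/((2*a)) = (-5 + a)*(1/(2*a)) = (-5 + a)/(2*a))
t(m) = (-4 + m)**2
t(-1) + H*k(-10) = (-4 - 1)**2 - 65*(-5 - 10)/(2*(-10)) = (-5)**2 - 65*(-1)*(-15)/(2*10) = 25 - 65*3/4 = 25 - 195/4 = -95/4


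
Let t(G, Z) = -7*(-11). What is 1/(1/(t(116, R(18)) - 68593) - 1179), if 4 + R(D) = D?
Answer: -68516/80780365 ≈ -0.00084818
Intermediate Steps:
R(D) = -4 + D
t(G, Z) = 77
1/(1/(t(116, R(18)) - 68593) - 1179) = 1/(1/(77 - 68593) - 1179) = 1/(1/(-68516) - 1179) = 1/(-1/68516 - 1179) = 1/(-80780365/68516) = -68516/80780365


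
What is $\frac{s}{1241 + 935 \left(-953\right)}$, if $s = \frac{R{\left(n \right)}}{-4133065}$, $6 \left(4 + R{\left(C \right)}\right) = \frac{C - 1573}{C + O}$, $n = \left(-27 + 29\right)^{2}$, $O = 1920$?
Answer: $- \frac{3183}{2830326443290736} \approx -1.1246 \cdot 10^{-12}$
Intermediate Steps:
$n = 4$ ($n = 2^{2} = 4$)
$R{\left(C \right)} = -4 + \frac{-1573 + C}{6 \left(1920 + C\right)}$ ($R{\left(C \right)} = -4 + \frac{\left(C - 1573\right) \frac{1}{C + 1920}}{6} = -4 + \frac{\left(-1573 + C\right) \frac{1}{1920 + C}}{6} = -4 + \frac{\frac{1}{1920 + C} \left(-1573 + C\right)}{6} = -4 + \frac{-1573 + C}{6 \left(1920 + C\right)}$)
$s = \frac{3183}{3180806824}$ ($s = \frac{\frac{1}{6} \frac{1}{1920 + 4} \left(-47653 - 92\right)}{-4133065} = \frac{-47653 - 92}{6 \cdot 1924} \left(- \frac{1}{4133065}\right) = \frac{1}{6} \cdot \frac{1}{1924} \left(-47745\right) \left(- \frac{1}{4133065}\right) = \left(- \frac{15915}{3848}\right) \left(- \frac{1}{4133065}\right) = \frac{3183}{3180806824} \approx 1.0007 \cdot 10^{-6}$)
$\frac{s}{1241 + 935 \left(-953\right)} = \frac{3183}{3180806824 \left(1241 + 935 \left(-953\right)\right)} = \frac{3183}{3180806824 \left(1241 - 891055\right)} = \frac{3183}{3180806824 \left(-889814\right)} = \frac{3183}{3180806824} \left(- \frac{1}{889814}\right) = - \frac{3183}{2830326443290736}$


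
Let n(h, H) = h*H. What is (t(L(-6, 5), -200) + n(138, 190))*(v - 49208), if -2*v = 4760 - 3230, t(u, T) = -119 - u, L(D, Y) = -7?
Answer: -1304695084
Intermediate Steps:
n(h, H) = H*h
v = -765 (v = -(4760 - 3230)/2 = -½*1530 = -765)
(t(L(-6, 5), -200) + n(138, 190))*(v - 49208) = ((-119 - 1*(-7)) + 190*138)*(-765 - 49208) = ((-119 + 7) + 26220)*(-49973) = (-112 + 26220)*(-49973) = 26108*(-49973) = -1304695084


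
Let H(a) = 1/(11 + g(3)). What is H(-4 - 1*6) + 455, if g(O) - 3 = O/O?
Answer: 6826/15 ≈ 455.07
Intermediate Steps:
g(O) = 4 (g(O) = 3 + O/O = 3 + 1 = 4)
H(a) = 1/15 (H(a) = 1/(11 + 4) = 1/15)
H(-4 - 1*6) + 455 = 1/15 + 455 = 6826/15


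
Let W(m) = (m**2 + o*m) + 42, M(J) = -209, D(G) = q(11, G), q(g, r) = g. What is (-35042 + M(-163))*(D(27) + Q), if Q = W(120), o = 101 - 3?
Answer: -924034463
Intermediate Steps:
D(G) = 11
o = 98
W(m) = 42 + m**2 + 98*m (W(m) = (m**2 + 98*m) + 42 = 42 + m**2 + 98*m)
Q = 26202 (Q = 42 + 120**2 + 98*120 = 42 + 14400 + 11760 = 26202)
(-35042 + M(-163))*(D(27) + Q) = (-35042 - 209)*(11 + 26202) = -35251*26213 = -924034463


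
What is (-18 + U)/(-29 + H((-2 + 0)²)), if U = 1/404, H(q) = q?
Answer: 7271/10100 ≈ 0.71990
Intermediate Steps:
U = 1/404 ≈ 0.0024752
(-18 + U)/(-29 + H((-2 + 0)²)) = (-18 + 1/404)/(-29 + (-2 + 0)²) = -7271/(404*(-29 + (-2)²)) = -7271/(404*(-29 + 4)) = -7271/404/(-25) = -7271/404*(-1/25) = 7271/10100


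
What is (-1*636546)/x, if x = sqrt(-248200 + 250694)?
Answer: -318273*sqrt(2494)/1247 ≈ -12746.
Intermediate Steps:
x = sqrt(2494) ≈ 49.940
(-1*636546)/x = (-1*636546)/(sqrt(2494)) = -318273*sqrt(2494)/1247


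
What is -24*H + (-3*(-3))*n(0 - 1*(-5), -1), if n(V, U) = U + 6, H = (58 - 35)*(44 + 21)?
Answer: -35835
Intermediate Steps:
H = 1495 (H = 23*65 = 1495)
n(V, U) = 6 + U
-24*H + (-3*(-3))*n(0 - 1*(-5), -1) = -24*1495 + (-3*(-3))*(6 - 1) = -35880 + 9*5 = -35880 + 45 = -35835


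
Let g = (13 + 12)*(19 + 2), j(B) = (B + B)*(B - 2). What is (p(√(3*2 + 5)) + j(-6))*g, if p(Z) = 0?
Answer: 50400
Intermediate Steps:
j(B) = 2*B*(-2 + B) (j(B) = (2*B)*(-2 + B) = 2*B*(-2 + B))
g = 525 (g = 25*21 = 525)
(p(√(3*2 + 5)) + j(-6))*g = (0 + 2*(-6)*(-2 - 6))*525 = (0 + 2*(-6)*(-8))*525 = (0 + 96)*525 = 96*525 = 50400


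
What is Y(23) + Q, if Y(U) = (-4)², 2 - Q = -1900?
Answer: 1918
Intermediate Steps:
Q = 1902 (Q = 2 - 1*(-1900) = 2 + 1900 = 1902)
Y(U) = 16
Y(23) + Q = 16 + 1902 = 1918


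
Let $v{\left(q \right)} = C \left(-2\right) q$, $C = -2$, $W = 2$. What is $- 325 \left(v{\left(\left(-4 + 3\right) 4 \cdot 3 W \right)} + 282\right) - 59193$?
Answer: $-119643$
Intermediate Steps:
$v{\left(q \right)} = 4 q$ ($v{\left(q \right)} = \left(-2\right) \left(-2\right) q = 4 q$)
$- 325 \left(v{\left(\left(-4 + 3\right) 4 \cdot 3 W \right)} + 282\right) - 59193 = - 325 \left(4 \left(-4 + 3\right) 4 \cdot 3 \cdot 2 + 282\right) - 59193 = - 325 \left(4 \left(- 12 \cdot 2\right) + 282\right) - 59193 = - 325 \left(4 \left(\left(-1\right) 24\right) + 282\right) - 59193 = - 325 \left(4 \left(-24\right) + 282\right) - 59193 = - 325 \left(-96 + 282\right) - 59193 = \left(-325\right) 186 - 59193 = -60450 - 59193 = -119643$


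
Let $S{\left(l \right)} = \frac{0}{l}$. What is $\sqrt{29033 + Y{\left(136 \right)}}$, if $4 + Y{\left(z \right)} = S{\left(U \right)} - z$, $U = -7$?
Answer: $\sqrt{28893} \approx 169.98$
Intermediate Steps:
$S{\left(l \right)} = 0$
$Y{\left(z \right)} = -4 - z$ ($Y{\left(z \right)} = -4 + \left(0 - z\right) = -4 - z$)
$\sqrt{29033 + Y{\left(136 \right)}} = \sqrt{29033 - 140} = \sqrt{28893}$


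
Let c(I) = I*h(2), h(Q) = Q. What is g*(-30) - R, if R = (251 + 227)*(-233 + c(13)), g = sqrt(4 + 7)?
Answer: 98946 - 30*sqrt(11) ≈ 98847.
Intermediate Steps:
c(I) = 2*I (c(I) = I*2 = 2*I)
g = sqrt(11) ≈ 3.3166
R = -98946 (R = (251 + 227)*(-233 + 2*13) = 478*(-233 + 26) = 478*(-207) = -98946)
g*(-30) - R = sqrt(11)*(-30) - 1*(-98946) = -30*sqrt(11) + 98946 = 98946 - 30*sqrt(11)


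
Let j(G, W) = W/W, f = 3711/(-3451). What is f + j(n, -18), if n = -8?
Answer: -260/3451 ≈ -0.075341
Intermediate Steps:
f = -3711/3451 (f = 3711*(-1/3451) = -3711/3451 ≈ -1.0753)
j(G, W) = 1
f + j(n, -18) = -3711/3451 + 1 = -260/3451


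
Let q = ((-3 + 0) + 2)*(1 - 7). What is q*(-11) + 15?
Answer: -51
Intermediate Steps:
q = 6 (q = (-3 + 2)*(-6) = -1*(-6) = 6)
q*(-11) + 15 = 6*(-11) + 15 = -66 + 15 = -51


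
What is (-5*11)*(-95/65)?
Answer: 1045/13 ≈ 80.385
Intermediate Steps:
(-5*11)*(-95/65) = -(-5225)/65 = -55*(-19/13) = 1045/13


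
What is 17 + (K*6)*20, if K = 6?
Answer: 737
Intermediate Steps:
17 + (K*6)*20 = 17 + (6*6)*20 = 17 + 36*20 = 17 + 720 = 737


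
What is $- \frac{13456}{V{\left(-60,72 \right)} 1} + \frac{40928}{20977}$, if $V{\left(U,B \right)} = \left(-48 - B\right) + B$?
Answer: $\frac{17764441}{62931} \approx 282.28$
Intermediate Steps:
$V{\left(U,B \right)} = -48$
$- \frac{13456}{V{\left(-60,72 \right)} 1} + \frac{40928}{20977} = - \frac{13456}{\left(-48\right) 1} + \frac{40928}{20977} = - \frac{13456}{-48} + 40928 \cdot \frac{1}{20977} = \left(-13456\right) \left(- \frac{1}{48}\right) + \frac{40928}{20977} = \frac{841}{3} + \frac{40928}{20977} = \frac{17764441}{62931}$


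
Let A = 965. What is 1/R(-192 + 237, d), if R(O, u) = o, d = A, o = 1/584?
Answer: 584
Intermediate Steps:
o = 1/584 ≈ 0.0017123
d = 965
R(O, u) = 1/584
1/R(-192 + 237, d) = 1/(1/584) = 584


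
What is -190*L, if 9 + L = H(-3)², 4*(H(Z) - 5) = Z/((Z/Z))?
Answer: -13775/8 ≈ -1721.9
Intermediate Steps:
H(Z) = 5 + Z/4 (H(Z) = 5 + (Z/((Z/Z)))/4 = 5 + (Z/1)/4 = 5 + (Z*1)/4 = 5 + Z/4)
L = 145/16 (L = -9 + (5 + (¼)*(-3))² = -9 + (5 - ¾)² = -9 + (17/4)² = -9 + 289/16 = 145/16 ≈ 9.0625)
-190*L = -190*145/16 = -13775/8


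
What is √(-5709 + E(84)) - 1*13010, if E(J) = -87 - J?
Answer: -13010 + 14*I*√30 ≈ -13010.0 + 76.681*I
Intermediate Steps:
√(-5709 + E(84)) - 1*13010 = √(-5709 + (-87 - 1*84)) - 1*13010 = √(-5709 + (-87 - 84)) - 13010 = √(-5709 - 171) - 13010 = √(-5880) - 13010 = 14*I*√30 - 13010 = -13010 + 14*I*√30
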